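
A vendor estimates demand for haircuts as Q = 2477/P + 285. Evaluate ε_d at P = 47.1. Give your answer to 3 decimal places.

-0.156

At P = 47.1, Q = 337.590.
dQ/dP = −2477/P² = -1.117.
ε = (dQ/dP)(P/Q) = (-1.117)(47.1/337.590).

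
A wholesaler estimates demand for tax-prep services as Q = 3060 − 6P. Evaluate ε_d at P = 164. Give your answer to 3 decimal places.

-0.474

At P = 164, Q = 2076.
dQ/dP = −6.
ε = (dQ/dP)(P/Q) = (-6)(164/2076).
|ε| < 1, so demand is inelastic at this price.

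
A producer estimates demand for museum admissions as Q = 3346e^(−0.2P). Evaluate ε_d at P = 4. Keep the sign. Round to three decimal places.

-0.800

At P = 4, Q = 1503.455.
dQ/dP = −0.2·3346e^(−0.2P) = −0.2Q = -300.691.
ε = (dQ/dP)(P/Q) = (-300.691)(4/1503.455).
|ε| < 1, so demand is inelastic at this price.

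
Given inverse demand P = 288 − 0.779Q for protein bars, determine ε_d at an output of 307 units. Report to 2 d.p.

At Q = 307, P = 288 − 0.779(307) = 48.85.
dP/dQ = −0.779, so dQ/dP = 1/(−0.779) = -1.284.
ε = (dQ/dP)(P/Q) = (-1.284)(48.85/307).

-0.20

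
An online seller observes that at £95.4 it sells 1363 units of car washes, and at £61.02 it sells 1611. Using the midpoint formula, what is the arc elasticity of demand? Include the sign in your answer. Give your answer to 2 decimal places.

-0.38

ΔQ = 1611 − 1363 = 248; ΔP = 61.02 − 95.4 = -34.38.
Midpoints: P̄ = 78.21, Q̄ = 1487.0.
ε = (ΔQ/ΔP)(P̄/Q̄) = (248/-34.38)(78.21/1487.0).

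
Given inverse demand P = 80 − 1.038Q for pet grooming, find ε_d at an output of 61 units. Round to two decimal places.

-0.26

At Q = 61, P = 80 − 1.038(61) = 16.68.
dP/dQ = −1.038, so dQ/dP = 1/(−1.038) = -0.963.
ε = (dQ/dP)(P/Q) = (-0.963)(16.68/61).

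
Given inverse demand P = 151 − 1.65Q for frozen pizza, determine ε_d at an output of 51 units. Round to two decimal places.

At Q = 51, P = 151 − 1.65(51) = 66.85.
dP/dQ = −1.65, so dQ/dP = 1/(−1.65) = -0.606.
ε = (dQ/dP)(P/Q) = (-0.606)(66.85/51).

-0.79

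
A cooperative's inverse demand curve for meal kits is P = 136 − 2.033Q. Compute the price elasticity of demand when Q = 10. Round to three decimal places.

At Q = 10, P = 136 − 2.033(10) = 115.67.
dP/dQ = −2.033, so dQ/dP = 1/(−2.033) = -0.492.
ε = (dQ/dP)(P/Q) = (-0.492)(115.67/10).

-5.690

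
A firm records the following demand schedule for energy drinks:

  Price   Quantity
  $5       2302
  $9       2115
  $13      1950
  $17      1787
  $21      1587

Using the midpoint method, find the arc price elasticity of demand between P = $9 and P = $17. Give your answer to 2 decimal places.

At P = 9, Q = 2115; at P = 17, Q = 1787.
ΔQ = -328, ΔP = 8. Midpoints: P̄ = 13.00, Q̄ = 1951.0.
ε = (ΔQ/ΔP)(P̄/Q̄) = (-328/8)(13.00/1951.0).

-0.27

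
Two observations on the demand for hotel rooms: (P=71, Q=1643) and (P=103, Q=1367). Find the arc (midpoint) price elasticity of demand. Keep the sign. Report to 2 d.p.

-0.50

ΔQ = 1367 − 1643 = -276; ΔP = 103 − 71 = 32.
Midpoints: P̄ = 87.00, Q̄ = 1505.0.
ε = (ΔQ/ΔP)(P̄/Q̄) = (-276/32)(87.00/1505.0).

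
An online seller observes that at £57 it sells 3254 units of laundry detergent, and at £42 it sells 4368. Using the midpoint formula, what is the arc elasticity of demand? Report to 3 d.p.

ΔQ = 4368 − 3254 = 1114; ΔP = 42 − 57 = -15.
Midpoints: P̄ = 49.50, Q̄ = 3811.0.
ε = (ΔQ/ΔP)(P̄/Q̄) = (1114/-15)(49.50/3811.0).

-0.965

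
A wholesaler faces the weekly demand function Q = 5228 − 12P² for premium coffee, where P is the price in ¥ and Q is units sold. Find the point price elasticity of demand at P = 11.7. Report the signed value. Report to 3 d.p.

At P = 11.7, Q = 3585.320.
dQ/dP = −24P = -280.800.
ε = (dQ/dP)(P/Q) = (-280.800)(11.7/3585.320).
|ε| < 1, so demand is inelastic at this price.

-0.916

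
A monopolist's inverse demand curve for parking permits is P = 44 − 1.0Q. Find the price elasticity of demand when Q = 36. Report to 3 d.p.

-0.222

At Q = 36, P = 44 − 1.0(36) = 8.00.
dP/dQ = −1.0, so dQ/dP = 1/(−1.0) = -1.000.
ε = (dQ/dP)(P/Q) = (-1.000)(8.00/36).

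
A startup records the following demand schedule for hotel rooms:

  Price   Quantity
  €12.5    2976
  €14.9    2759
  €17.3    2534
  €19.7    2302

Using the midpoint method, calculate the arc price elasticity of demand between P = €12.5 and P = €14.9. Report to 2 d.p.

-0.43

At P = 12.5, Q = 2976; at P = 14.9, Q = 2759.
ΔQ = -217, ΔP = 2.4. Midpoints: P̄ = 13.70, Q̄ = 2867.5.
ε = (ΔQ/ΔP)(P̄/Q̄) = (-217/2.4)(13.70/2867.5).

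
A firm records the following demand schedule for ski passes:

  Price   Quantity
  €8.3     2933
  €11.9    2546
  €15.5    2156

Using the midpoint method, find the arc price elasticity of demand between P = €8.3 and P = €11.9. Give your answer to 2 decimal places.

-0.40

At P = 8.3, Q = 2933; at P = 11.9, Q = 2546.
ΔQ = -387, ΔP = 3.6. Midpoints: P̄ = 10.10, Q̄ = 2739.5.
ε = (ΔQ/ΔP)(P̄/Q̄) = (-387/3.6)(10.10/2739.5).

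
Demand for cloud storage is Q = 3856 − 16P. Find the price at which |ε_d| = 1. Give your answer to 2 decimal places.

For linear demand Q = a − bP, ε = −bP/(a − bP). |ε| = 1 when bP = a − bP, i.e. P = a/(2b).
P = 3856/(2·16) = 3856/32 = 120.5000.

120.50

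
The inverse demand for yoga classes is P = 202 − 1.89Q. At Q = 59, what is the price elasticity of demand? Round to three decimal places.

At Q = 59, P = 202 − 1.89(59) = 90.49.
dP/dQ = −1.89, so dQ/dP = 1/(−1.89) = -0.529.
ε = (dQ/dP)(P/Q) = (-0.529)(90.49/59).

-0.811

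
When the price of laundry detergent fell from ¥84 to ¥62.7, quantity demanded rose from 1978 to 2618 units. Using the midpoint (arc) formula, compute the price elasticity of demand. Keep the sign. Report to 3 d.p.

-0.959

ΔQ = 2618 − 1978 = 640; ΔP = 62.7 − 84 = -21.3.
Midpoints: P̄ = 73.35, Q̄ = 2298.0.
ε = (ΔQ/ΔP)(P̄/Q̄) = (640/-21.3)(73.35/2298.0).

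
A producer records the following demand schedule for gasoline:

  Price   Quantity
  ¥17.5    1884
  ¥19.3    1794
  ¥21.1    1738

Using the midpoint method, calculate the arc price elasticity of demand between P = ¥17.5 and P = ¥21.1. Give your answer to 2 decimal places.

-0.43

At P = 17.5, Q = 1884; at P = 21.1, Q = 1738.
ΔQ = -146, ΔP = 3.6. Midpoints: P̄ = 19.30, Q̄ = 1811.0.
ε = (ΔQ/ΔP)(P̄/Q̄) = (-146/3.6)(19.30/1811.0).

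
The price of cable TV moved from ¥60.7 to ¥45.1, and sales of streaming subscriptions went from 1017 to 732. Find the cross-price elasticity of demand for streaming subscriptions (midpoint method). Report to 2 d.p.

1.11

ΔQ_x = 732 − 1017 = -285; ΔP_y = 45.1 − 60.7 = -15.6.
Midpoints: P̄_y = 52.90, Q̄_x = 874.5.
ε_xy = (ΔQ_x/ΔP_y)(P̄_y/Q̄_x) = (-285/-15.6)(52.90/874.5).
ε_xy > 0, so the goods are substitutes.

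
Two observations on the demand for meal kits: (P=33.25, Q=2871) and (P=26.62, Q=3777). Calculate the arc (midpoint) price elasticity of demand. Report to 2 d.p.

ΔQ = 3777 − 2871 = 906; ΔP = 26.62 − 33.25 = -6.63.
Midpoints: P̄ = 29.94, Q̄ = 3324.0.
ε = (ΔQ/ΔP)(P̄/Q̄) = (906/-6.63)(29.94/3324.0).

-1.23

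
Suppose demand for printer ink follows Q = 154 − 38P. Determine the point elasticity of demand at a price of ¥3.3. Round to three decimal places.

At P = 3.3, Q = 28.600.
dQ/dP = −38.
ε = (dQ/dP)(P/Q) = (-38)(3.3/28.600).

-4.385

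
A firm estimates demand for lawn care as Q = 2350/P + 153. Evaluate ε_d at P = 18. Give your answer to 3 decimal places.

At P = 18, Q = 283.556.
dQ/dP = −2350/P² = -7.253.
ε = (dQ/dP)(P/Q) = (-7.253)(18/283.556).

-0.460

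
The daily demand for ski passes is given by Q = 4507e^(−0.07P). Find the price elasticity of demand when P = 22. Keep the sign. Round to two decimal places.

At P = 22, Q = 966.216.
dQ/dP = −0.07·4507e^(−0.07P) = −0.07Q = -67.635.
ε = (dQ/dP)(P/Q) = (-67.635)(22/966.216).

-1.54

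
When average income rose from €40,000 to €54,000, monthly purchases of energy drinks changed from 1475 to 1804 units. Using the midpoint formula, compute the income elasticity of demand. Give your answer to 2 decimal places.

ΔQ = 329, ΔI = 14000. Midpoints: Ī = 47,000, Q̄ = 1639.5.
ε_I = (ΔQ/ΔI)(Ī/Q̄) = (329/14000)(47000/1639.5).

0.67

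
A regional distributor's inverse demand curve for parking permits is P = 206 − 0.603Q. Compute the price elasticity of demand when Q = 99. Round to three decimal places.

At Q = 99, P = 206 − 0.603(99) = 146.30.
dP/dQ = −0.603, so dQ/dP = 1/(−0.603) = -1.658.
ε = (dQ/dP)(P/Q) = (-1.658)(146.30/99).

-2.451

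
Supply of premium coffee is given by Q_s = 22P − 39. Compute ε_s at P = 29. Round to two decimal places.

At P = 29, Q_s = 599.
dQ_s/dP = 22.
ε_s = (dQ_s/dP)(P/Q_s) = (22)(29/599).

1.07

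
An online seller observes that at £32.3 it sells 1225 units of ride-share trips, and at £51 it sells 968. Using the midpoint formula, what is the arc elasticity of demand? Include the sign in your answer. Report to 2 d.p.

-0.52

ΔQ = 968 − 1225 = -257; ΔP = 51 − 32.3 = 18.7.
Midpoints: P̄ = 41.65, Q̄ = 1096.5.
ε = (ΔQ/ΔP)(P̄/Q̄) = (-257/18.7)(41.65/1096.5).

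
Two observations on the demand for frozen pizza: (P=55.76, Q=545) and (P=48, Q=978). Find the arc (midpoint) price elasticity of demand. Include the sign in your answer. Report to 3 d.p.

-3.802

ΔQ = 978 − 545 = 433; ΔP = 48 − 55.76 = -7.76.
Midpoints: P̄ = 51.88, Q̄ = 761.5.
ε = (ΔQ/ΔP)(P̄/Q̄) = (433/-7.76)(51.88/761.5).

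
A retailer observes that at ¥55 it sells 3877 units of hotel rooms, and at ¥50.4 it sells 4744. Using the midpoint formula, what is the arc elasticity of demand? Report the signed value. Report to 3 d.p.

-2.304

ΔQ = 4744 − 3877 = 867; ΔP = 50.4 − 55 = -4.6.
Midpoints: P̄ = 52.70, Q̄ = 4310.5.
ε = (ΔQ/ΔP)(P̄/Q̄) = (867/-4.6)(52.70/4310.5).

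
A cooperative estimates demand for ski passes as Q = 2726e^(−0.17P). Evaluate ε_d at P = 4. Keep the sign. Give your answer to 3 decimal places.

At P = 4, Q = 1381.038.
dQ/dP = −0.17·2726e^(−0.17P) = −0.17Q = -234.776.
ε = (dQ/dP)(P/Q) = (-234.776)(4/1381.038).

-0.680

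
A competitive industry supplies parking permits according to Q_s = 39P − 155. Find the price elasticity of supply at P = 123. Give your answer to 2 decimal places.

At P = 123, Q_s = 4642.
dQ_s/dP = 39.
ε_s = (dQ_s/dP)(P/Q_s) = (39)(123/4642).

1.03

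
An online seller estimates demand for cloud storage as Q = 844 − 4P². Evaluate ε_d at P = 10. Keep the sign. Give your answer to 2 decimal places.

-1.80

At P = 10, Q = 444.
dQ/dP = −8P = -80.
ε = (dQ/dP)(P/Q) = (-80)(10/444).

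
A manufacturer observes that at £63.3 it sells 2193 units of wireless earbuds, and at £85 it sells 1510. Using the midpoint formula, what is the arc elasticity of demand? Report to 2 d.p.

ΔQ = 1510 − 2193 = -683; ΔP = 85 − 63.3 = 21.7.
Midpoints: P̄ = 74.15, Q̄ = 1851.5.
ε = (ΔQ/ΔP)(P̄/Q̄) = (-683/21.7)(74.15/1851.5).

-1.26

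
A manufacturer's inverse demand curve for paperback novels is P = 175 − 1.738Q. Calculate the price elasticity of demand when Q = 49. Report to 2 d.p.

At Q = 49, P = 175 − 1.738(49) = 89.84.
dP/dQ = −1.738, so dQ/dP = 1/(−1.738) = -0.575.
ε = (dQ/dP)(P/Q) = (-0.575)(89.84/49).

-1.05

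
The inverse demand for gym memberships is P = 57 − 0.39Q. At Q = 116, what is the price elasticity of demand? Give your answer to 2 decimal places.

At Q = 116, P = 57 − 0.39(116) = 11.76.
dP/dQ = −0.39, so dQ/dP = 1/(−0.39) = -2.564.
ε = (dQ/dP)(P/Q) = (-2.564)(11.76/116).

-0.26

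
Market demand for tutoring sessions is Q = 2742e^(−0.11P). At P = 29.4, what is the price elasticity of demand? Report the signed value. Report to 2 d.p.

-3.23

At P = 29.4, Q = 108.034.
dQ/dP = −0.11·2742e^(−0.11P) = −0.11Q = -11.884.
ε = (dQ/dP)(P/Q) = (-11.884)(29.4/108.034).
|ε| > 1, so demand is elastic at this price.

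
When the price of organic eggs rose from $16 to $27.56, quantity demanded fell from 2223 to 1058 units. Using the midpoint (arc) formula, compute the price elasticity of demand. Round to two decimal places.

-1.34

ΔQ = 1058 − 2223 = -1165; ΔP = 27.56 − 16 = 11.56.
Midpoints: P̄ = 21.78, Q̄ = 1640.5.
ε = (ΔQ/ΔP)(P̄/Q̄) = (-1165/11.56)(21.78/1640.5).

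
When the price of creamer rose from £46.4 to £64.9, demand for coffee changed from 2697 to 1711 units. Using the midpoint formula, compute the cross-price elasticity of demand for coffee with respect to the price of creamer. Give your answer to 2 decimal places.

-1.35

ΔQ_x = 1711 − 2697 = -986; ΔP_y = 64.9 − 46.4 = 18.5.
Midpoints: P̄_y = 55.65, Q̄_x = 2204.0.
ε_xy = (ΔQ_x/ΔP_y)(P̄_y/Q̄_x) = (-986/18.5)(55.65/2204.0).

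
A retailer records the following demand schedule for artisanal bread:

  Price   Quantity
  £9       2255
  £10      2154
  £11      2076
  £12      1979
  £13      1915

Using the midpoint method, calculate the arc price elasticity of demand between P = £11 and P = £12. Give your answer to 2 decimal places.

At P = 11, Q = 2076; at P = 12, Q = 1979.
ΔQ = -97, ΔP = 1. Midpoints: P̄ = 11.50, Q̄ = 2027.5.
ε = (ΔQ/ΔP)(P̄/Q̄) = (-97/1)(11.50/2027.5).

-0.55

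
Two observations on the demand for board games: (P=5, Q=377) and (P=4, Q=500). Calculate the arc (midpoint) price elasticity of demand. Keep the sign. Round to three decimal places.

-1.262

ΔQ = 500 − 377 = 123; ΔP = 4 − 5 = -1.
Midpoints: P̄ = 4.50, Q̄ = 438.5.
ε = (ΔQ/ΔP)(P̄/Q̄) = (123/-1)(4.50/438.5).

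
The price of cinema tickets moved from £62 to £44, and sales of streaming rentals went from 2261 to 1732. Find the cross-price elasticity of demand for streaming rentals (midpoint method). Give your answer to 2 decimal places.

ΔQ_x = 1732 − 2261 = -529; ΔP_y = 44 − 62 = -18.
Midpoints: P̄_y = 53.00, Q̄_x = 1996.5.
ε_xy = (ΔQ_x/ΔP_y)(P̄_y/Q̄_x) = (-529/-18)(53.00/1996.5).
ε_xy > 0, so the goods are substitutes.

0.78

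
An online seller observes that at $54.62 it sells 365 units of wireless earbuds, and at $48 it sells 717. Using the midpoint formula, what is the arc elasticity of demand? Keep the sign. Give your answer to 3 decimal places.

ΔQ = 717 − 365 = 352; ΔP = 48 − 54.62 = -6.62.
Midpoints: P̄ = 51.31, Q̄ = 541.0.
ε = (ΔQ/ΔP)(P̄/Q̄) = (352/-6.62)(51.31/541.0).

-5.043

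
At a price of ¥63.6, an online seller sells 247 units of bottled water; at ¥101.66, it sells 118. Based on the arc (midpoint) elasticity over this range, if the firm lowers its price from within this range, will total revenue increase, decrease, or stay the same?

increase

Arc ε = (-129/38.06)(82.63/182.5) ≈ -1.535.
|ε| = 1.53 > 1, so demand is elastic. A price cut therefore raises total revenue.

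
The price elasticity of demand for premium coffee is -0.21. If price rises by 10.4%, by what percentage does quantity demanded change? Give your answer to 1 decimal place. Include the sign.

-2.2%

%ΔQ ≈ ε × %ΔP = (-0.21)(10.4%) = -2.18%.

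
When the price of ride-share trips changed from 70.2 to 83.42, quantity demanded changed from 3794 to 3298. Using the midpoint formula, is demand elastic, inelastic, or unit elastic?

inelastic

Arc ε ≈ -0.813.
|ε| = 0.81 < 1.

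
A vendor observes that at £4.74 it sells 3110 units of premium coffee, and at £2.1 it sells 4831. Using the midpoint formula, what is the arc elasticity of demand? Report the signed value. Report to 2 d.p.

ΔQ = 4831 − 3110 = 1721; ΔP = 2.1 − 4.74 = -2.64.
Midpoints: P̄ = 3.42, Q̄ = 3970.5.
ε = (ΔQ/ΔP)(P̄/Q̄) = (1721/-2.64)(3.42/3970.5).

-0.56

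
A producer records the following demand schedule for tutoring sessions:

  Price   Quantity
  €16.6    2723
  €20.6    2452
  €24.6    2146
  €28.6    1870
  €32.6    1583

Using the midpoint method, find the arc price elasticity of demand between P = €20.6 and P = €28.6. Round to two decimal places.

At P = 20.6, Q = 2452; at P = 28.6, Q = 1870.
ΔQ = -582, ΔP = 8.0. Midpoints: P̄ = 24.60, Q̄ = 2161.0.
ε = (ΔQ/ΔP)(P̄/Q̄) = (-582/8.0)(24.60/2161.0).

-0.83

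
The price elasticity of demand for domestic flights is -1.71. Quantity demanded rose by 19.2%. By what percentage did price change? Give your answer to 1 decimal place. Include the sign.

%ΔP ≈ %ΔQ / ε = (19.2%)/(-1.71) = -11.23%.

-11.2%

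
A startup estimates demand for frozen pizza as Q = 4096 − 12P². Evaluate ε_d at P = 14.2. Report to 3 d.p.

At P = 14.2, Q = 1676.320.
dQ/dP = −24P = -340.800.
ε = (dQ/dP)(P/Q) = (-340.800)(14.2/1676.320).

-2.887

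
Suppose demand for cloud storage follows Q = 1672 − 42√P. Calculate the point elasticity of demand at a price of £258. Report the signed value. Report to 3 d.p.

-0.338

At P = 258, Q = 997.380.
dQ/dP = −42/(2√P) = -1.307.
ε = (dQ/dP)(P/Q) = (-1.307)(258/997.380).
|ε| < 1, so demand is inelastic at this price.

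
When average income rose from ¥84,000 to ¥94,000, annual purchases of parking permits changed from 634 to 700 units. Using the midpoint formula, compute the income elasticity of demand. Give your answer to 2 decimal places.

0.88

ΔQ = 66, ΔI = 10000. Midpoints: Ī = 89,000, Q̄ = 667.0.
ε_I = (ΔQ/ΔI)(Ī/Q̄) = (66/10000)(89000/667.0).
ε_I > 0, so the good is normal.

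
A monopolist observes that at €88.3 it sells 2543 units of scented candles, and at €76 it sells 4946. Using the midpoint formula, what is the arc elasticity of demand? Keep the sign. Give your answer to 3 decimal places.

-4.286

ΔQ = 4946 − 2543 = 2403; ΔP = 76 − 88.3 = -12.3.
Midpoints: P̄ = 82.15, Q̄ = 3744.5.
ε = (ΔQ/ΔP)(P̄/Q̄) = (2403/-12.3)(82.15/3744.5).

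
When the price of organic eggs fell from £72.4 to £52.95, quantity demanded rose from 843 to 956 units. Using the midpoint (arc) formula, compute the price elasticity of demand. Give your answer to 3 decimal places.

-0.405

ΔQ = 956 − 843 = 113; ΔP = 52.95 − 72.4 = -19.45.
Midpoints: P̄ = 62.68, Q̄ = 899.5.
ε = (ΔQ/ΔP)(P̄/Q̄) = (113/-19.45)(62.68/899.5).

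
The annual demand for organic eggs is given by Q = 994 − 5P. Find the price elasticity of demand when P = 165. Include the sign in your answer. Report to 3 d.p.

-4.882

At P = 165, Q = 169.
dQ/dP = −5.
ε = (dQ/dP)(P/Q) = (-5)(165/169).
|ε| > 1, so demand is elastic at this price.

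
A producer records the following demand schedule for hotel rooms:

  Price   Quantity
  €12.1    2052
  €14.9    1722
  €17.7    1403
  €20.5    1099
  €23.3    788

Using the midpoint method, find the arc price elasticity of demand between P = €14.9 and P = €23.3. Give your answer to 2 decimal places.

-1.69

At P = 14.9, Q = 1722; at P = 23.3, Q = 788.
ΔQ = -934, ΔP = 8.4. Midpoints: P̄ = 19.10, Q̄ = 1255.0.
ε = (ΔQ/ΔP)(P̄/Q̄) = (-934/8.4)(19.10/1255.0).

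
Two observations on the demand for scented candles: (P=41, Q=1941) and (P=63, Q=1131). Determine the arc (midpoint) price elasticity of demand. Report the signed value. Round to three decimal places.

-1.246

ΔQ = 1131 − 1941 = -810; ΔP = 63 − 41 = 22.
Midpoints: P̄ = 52.00, Q̄ = 1536.0.
ε = (ΔQ/ΔP)(P̄/Q̄) = (-810/22)(52.00/1536.0).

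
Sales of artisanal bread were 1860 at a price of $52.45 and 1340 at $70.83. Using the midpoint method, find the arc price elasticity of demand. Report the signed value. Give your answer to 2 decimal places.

-1.09

ΔQ = 1340 − 1860 = -520; ΔP = 70.83 − 52.45 = 18.38.
Midpoints: P̄ = 61.64, Q̄ = 1600.0.
ε = (ΔQ/ΔP)(P̄/Q̄) = (-520/18.38)(61.64/1600.0).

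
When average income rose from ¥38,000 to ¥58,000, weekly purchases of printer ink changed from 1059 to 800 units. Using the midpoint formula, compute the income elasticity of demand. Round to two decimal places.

-0.67

ΔQ = -259, ΔI = 20000. Midpoints: Ī = 48,000, Q̄ = 929.5.
ε_I = (ΔQ/ΔI)(Ī/Q̄) = (-259/20000)(48000/929.5).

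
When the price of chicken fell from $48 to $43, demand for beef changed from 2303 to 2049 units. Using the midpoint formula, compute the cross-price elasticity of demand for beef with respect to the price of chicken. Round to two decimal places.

ΔQ_x = 2049 − 2303 = -254; ΔP_y = 43 − 48 = -5.
Midpoints: P̄_y = 45.50, Q̄_x = 2176.0.
ε_xy = (ΔQ_x/ΔP_y)(P̄_y/Q̄_x) = (-254/-5)(45.50/2176.0).

1.06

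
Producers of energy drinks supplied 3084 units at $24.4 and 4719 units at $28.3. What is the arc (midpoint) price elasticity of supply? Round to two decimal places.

2.83

ΔQ = 4719 − 3084 = 1635; ΔP = 28.3 − 24.4 = 3.9.
Midpoints: P̄ = 26.35, Q̄ = 3901.5.
ε_s = (ΔQ/ΔP)(P̄/Q̄) = (1635/3.9)(26.35/3901.5).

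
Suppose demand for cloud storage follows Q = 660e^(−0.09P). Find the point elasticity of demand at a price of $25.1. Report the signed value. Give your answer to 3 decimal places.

At P = 25.1, Q = 68.940.
dQ/dP = −0.09·660e^(−0.09P) = −0.09Q = -6.205.
ε = (dQ/dP)(P/Q) = (-6.205)(25.1/68.940).
|ε| > 1, so demand is elastic at this price.

-2.259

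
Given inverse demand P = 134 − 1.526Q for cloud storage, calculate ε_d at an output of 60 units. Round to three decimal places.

At Q = 60, P = 134 − 1.526(60) = 42.44.
dP/dQ = −1.526, so dQ/dP = 1/(−1.526) = -0.655.
ε = (dQ/dP)(P/Q) = (-0.655)(42.44/60).

-0.464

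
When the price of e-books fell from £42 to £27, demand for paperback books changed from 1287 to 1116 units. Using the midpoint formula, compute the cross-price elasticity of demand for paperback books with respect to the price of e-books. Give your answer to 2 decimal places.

0.33

ΔQ_x = 1116 − 1287 = -171; ΔP_y = 27 − 42 = -15.
Midpoints: P̄_y = 34.50, Q̄_x = 1201.5.
ε_xy = (ΔQ_x/ΔP_y)(P̄_y/Q̄_x) = (-171/-15)(34.50/1201.5).
ε_xy > 0, so the goods are substitutes.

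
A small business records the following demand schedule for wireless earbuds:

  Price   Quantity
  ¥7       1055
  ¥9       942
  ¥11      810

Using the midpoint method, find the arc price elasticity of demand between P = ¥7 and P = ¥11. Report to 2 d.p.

-0.59

At P = 7, Q = 1055; at P = 11, Q = 810.
ΔQ = -245, ΔP = 4. Midpoints: P̄ = 9.00, Q̄ = 932.5.
ε = (ΔQ/ΔP)(P̄/Q̄) = (-245/4)(9.00/932.5).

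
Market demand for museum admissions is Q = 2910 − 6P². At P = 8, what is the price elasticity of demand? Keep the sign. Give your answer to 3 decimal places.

-0.304

At P = 8, Q = 2526.
dQ/dP = −12P = -96.
ε = (dQ/dP)(P/Q) = (-96)(8/2526).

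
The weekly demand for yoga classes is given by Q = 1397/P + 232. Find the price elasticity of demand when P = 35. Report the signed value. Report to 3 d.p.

At P = 35, Q = 271.914.
dQ/dP = −1397/P² = -1.140.
ε = (dQ/dP)(P/Q) = (-1.140)(35/271.914).
|ε| < 1, so demand is inelastic at this price.

-0.147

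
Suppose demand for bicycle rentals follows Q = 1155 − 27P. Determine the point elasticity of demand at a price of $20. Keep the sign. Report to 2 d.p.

At P = 20, Q = 615.
dQ/dP = −27.
ε = (dQ/dP)(P/Q) = (-27)(20/615).
|ε| < 1, so demand is inelastic at this price.

-0.88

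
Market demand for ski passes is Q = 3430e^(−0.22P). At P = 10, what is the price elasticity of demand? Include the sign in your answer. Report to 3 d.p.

-2.200

At P = 10, Q = 380.055.
dQ/dP = −0.22·3430e^(−0.22P) = −0.22Q = -83.612.
ε = (dQ/dP)(P/Q) = (-83.612)(10/380.055).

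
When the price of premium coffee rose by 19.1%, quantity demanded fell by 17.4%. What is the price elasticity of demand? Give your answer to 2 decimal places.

-0.91

ε = %ΔQ / %ΔP = (-17.4)/(19.1) = -0.911.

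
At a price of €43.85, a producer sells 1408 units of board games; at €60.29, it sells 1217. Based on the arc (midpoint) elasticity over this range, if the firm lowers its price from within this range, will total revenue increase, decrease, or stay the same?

Arc ε = (-191/16.44)(52.07/1312.5) ≈ -0.461.
|ε| = 0.46 < 1, so demand is inelastic. A price cut therefore reduces total revenue.

decrease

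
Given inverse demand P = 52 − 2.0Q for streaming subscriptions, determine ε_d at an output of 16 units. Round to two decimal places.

At Q = 16, P = 52 − 2.0(16) = 20.00.
dP/dQ = −2.0, so dQ/dP = 1/(−2.0) = -0.500.
ε = (dQ/dP)(P/Q) = (-0.500)(20.00/16).

-0.63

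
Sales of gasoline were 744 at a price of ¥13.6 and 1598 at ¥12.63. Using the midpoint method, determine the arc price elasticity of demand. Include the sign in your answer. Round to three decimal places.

ΔQ = 1598 − 744 = 854; ΔP = 12.63 − 13.6 = -0.97.
Midpoints: P̄ = 13.12, Q̄ = 1171.0.
ε = (ΔQ/ΔP)(P̄/Q̄) = (854/-0.97)(13.12/1171.0).

-9.860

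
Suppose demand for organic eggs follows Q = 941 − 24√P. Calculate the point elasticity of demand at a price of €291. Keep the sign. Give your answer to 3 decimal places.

-0.385

At P = 291, Q = 531.591.
dQ/dP = −24/(2√P) = -0.703.
ε = (dQ/dP)(P/Q) = (-0.703)(291/531.591).
|ε| < 1, so demand is inelastic at this price.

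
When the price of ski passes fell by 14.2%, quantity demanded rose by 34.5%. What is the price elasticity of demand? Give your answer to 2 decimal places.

ε = %ΔQ / %ΔP = (34.5)/(-14.2) = -2.430.

-2.43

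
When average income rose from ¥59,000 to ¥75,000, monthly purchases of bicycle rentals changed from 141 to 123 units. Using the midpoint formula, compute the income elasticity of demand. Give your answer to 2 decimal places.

-0.57

ΔQ = -18, ΔI = 16000. Midpoints: Ī = 67,000, Q̄ = 132.0.
ε_I = (ΔQ/ΔI)(Ī/Q̄) = (-18/16000)(67000/132.0).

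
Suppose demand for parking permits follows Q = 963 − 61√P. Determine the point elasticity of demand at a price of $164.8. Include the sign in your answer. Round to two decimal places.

-2.18

At P = 164.8, Q = 179.916.
dQ/dP = −61/(2√P) = -2.376.
ε = (dQ/dP)(P/Q) = (-2.376)(164.8/179.916).
|ε| > 1, so demand is elastic at this price.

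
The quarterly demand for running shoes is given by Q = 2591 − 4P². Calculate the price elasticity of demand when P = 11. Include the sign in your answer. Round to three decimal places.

-0.459

At P = 11, Q = 2107.
dQ/dP = −8P = -88.
ε = (dQ/dP)(P/Q) = (-88)(11/2107).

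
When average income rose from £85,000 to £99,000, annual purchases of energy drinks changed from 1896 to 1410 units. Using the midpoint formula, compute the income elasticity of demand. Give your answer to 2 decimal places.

-1.93

ΔQ = -486, ΔI = 14000. Midpoints: Ī = 92,000, Q̄ = 1653.0.
ε_I = (ΔQ/ΔI)(Ī/Q̄) = (-486/14000)(92000/1653.0).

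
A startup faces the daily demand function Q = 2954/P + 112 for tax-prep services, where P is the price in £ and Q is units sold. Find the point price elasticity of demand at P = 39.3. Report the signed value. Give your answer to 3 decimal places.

-0.402

At P = 39.3, Q = 187.165.
dQ/dP = −2954/P² = -1.913.
ε = (dQ/dP)(P/Q) = (-1.913)(39.3/187.165).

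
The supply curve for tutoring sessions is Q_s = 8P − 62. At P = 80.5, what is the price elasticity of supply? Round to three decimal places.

1.107

At P = 80.5, Q_s = 582.
dQ_s/dP = 8.
ε_s = (dQ_s/dP)(P/Q_s) = (8)(80.5/582).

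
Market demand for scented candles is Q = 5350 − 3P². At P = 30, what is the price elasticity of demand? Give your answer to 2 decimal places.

-2.04

At P = 30, Q = 2650.
dQ/dP = −6P = -180.
ε = (dQ/dP)(P/Q) = (-180)(30/2650).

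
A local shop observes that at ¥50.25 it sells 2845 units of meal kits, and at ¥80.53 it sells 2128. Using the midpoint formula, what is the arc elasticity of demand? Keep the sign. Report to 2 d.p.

ΔQ = 2128 − 2845 = -717; ΔP = 80.53 − 50.25 = 30.28.
Midpoints: P̄ = 65.39, Q̄ = 2486.5.
ε = (ΔQ/ΔP)(P̄/Q̄) = (-717/30.28)(65.39/2486.5).

-0.62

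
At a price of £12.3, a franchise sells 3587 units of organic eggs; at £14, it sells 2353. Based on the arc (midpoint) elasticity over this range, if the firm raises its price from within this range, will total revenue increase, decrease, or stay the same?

decrease

Arc ε = (-1234/1.7)(13.15/2970.0) ≈ -3.214.
|ε| = 3.21 > 1, so demand is elastic. A price rise therefore reduces total revenue.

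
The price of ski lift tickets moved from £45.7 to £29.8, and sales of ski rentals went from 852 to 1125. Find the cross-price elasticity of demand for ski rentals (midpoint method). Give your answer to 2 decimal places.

-0.66

ΔQ_x = 1125 − 852 = 273; ΔP_y = 29.8 − 45.7 = -15.9.
Midpoints: P̄_y = 37.75, Q̄_x = 988.5.
ε_xy = (ΔQ_x/ΔP_y)(P̄_y/Q̄_x) = (273/-15.9)(37.75/988.5).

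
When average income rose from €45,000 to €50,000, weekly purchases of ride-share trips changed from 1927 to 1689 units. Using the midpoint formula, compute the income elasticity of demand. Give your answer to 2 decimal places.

-1.25

ΔQ = -238, ΔI = 5000. Midpoints: Ī = 47,500, Q̄ = 1808.0.
ε_I = (ΔQ/ΔI)(Ī/Q̄) = (-238/5000)(47500/1808.0).
ε_I < 0, so the good is inferior.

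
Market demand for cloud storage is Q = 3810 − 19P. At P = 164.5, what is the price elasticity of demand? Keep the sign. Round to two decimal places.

At P = 164.5, Q = 684.500.
dQ/dP = −19.
ε = (dQ/dP)(P/Q) = (-19)(164.5/684.500).

-4.57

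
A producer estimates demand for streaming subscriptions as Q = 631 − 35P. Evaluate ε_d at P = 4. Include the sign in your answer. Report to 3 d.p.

At P = 4, Q = 491.
dQ/dP = −35.
ε = (dQ/dP)(P/Q) = (-35)(4/491).
|ε| < 1, so demand is inelastic at this price.

-0.285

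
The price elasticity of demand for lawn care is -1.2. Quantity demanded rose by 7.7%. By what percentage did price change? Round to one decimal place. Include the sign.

%ΔP ≈ %ΔQ / ε = (7.7%)/(-1.2) = -6.42%.

-6.4%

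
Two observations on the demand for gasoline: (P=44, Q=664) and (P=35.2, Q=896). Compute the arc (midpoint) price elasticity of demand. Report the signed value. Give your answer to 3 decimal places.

ΔQ = 896 − 664 = 232; ΔP = 35.2 − 44 = -8.8.
Midpoints: P̄ = 39.60, Q̄ = 780.0.
ε = (ΔQ/ΔP)(P̄/Q̄) = (232/-8.8)(39.60/780.0).

-1.338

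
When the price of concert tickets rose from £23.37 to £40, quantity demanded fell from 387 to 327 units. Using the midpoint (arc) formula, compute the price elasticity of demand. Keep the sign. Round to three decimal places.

-0.320

ΔQ = 327 − 387 = -60; ΔP = 40 − 23.37 = 16.63.
Midpoints: P̄ = 31.69, Q̄ = 357.0.
ε = (ΔQ/ΔP)(P̄/Q̄) = (-60/16.63)(31.69/357.0).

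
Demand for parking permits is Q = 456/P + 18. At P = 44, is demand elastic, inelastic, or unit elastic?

inelastic

Q = 28.364, dQ/dP = -0.236.
ε = (dQ/dP)(P/Q) ≈ -0.365.
|ε| = 0.37 < 1.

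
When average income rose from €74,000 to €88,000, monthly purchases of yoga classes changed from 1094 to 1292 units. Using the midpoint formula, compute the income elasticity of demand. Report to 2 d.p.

0.96

ΔQ = 198, ΔI = 14000. Midpoints: Ī = 81,000, Q̄ = 1193.0.
ε_I = (ΔQ/ΔI)(Ī/Q̄) = (198/14000)(81000/1193.0).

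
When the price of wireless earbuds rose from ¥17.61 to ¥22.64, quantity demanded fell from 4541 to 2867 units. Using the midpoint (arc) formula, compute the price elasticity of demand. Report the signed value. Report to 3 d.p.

-1.808

ΔQ = 2867 − 4541 = -1674; ΔP = 22.64 − 17.61 = 5.03.
Midpoints: P̄ = 20.12, Q̄ = 3704.0.
ε = (ΔQ/ΔP)(P̄/Q̄) = (-1674/5.03)(20.12/3704.0).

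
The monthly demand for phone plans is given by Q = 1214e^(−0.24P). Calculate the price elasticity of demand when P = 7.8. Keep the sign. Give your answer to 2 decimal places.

At P = 7.8, Q = 186.732.
dQ/dP = −0.24·1214e^(−0.24P) = −0.24Q = -44.816.
ε = (dQ/dP)(P/Q) = (-44.816)(7.8/186.732).
|ε| > 1, so demand is elastic at this price.

-1.87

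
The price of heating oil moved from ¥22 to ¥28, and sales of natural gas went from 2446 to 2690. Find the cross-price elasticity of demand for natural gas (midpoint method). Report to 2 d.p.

ΔQ_x = 2690 − 2446 = 244; ΔP_y = 28 − 22 = 6.
Midpoints: P̄_y = 25.00, Q̄_x = 2568.0.
ε_xy = (ΔQ_x/ΔP_y)(P̄_y/Q̄_x) = (244/6)(25.00/2568.0).

0.40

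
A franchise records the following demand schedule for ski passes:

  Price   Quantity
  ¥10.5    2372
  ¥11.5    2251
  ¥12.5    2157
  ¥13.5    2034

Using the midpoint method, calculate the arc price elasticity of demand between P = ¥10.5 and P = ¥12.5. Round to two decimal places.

-0.55

At P = 10.5, Q = 2372; at P = 12.5, Q = 2157.
ΔQ = -215, ΔP = 2.0. Midpoints: P̄ = 11.50, Q̄ = 2264.5.
ε = (ΔQ/ΔP)(P̄/Q̄) = (-215/2.0)(11.50/2264.5).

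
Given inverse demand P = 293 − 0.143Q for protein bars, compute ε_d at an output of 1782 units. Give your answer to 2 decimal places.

At Q = 1782, P = 293 − 0.143(1782) = 38.17.
dP/dQ = −0.143, so dQ/dP = 1/(−0.143) = -6.993.
ε = (dQ/dP)(P/Q) = (-6.993)(38.17/1782).

-0.15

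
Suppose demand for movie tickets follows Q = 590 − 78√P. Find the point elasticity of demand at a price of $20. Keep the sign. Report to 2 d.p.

-0.72

At P = 20, Q = 241.173.
dQ/dP = −78/(2√P) = -8.721.
ε = (dQ/dP)(P/Q) = (-8.721)(20/241.173).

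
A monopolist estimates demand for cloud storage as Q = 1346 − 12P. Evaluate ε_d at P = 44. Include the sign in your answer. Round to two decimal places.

-0.65

At P = 44, Q = 818.
dQ/dP = −12.
ε = (dQ/dP)(P/Q) = (-12)(44/818).
|ε| < 1, so demand is inelastic at this price.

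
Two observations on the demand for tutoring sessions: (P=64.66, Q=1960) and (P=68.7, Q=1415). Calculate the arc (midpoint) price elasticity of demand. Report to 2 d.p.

ΔQ = 1415 − 1960 = -545; ΔP = 68.7 − 64.66 = 4.04.
Midpoints: P̄ = 66.68, Q̄ = 1687.5.
ε = (ΔQ/ΔP)(P̄/Q̄) = (-545/4.04)(66.68/1687.5).

-5.33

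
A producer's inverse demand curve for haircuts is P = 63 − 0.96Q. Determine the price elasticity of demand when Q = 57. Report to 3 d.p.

-0.151

At Q = 57, P = 63 − 0.96(57) = 8.28.
dP/dQ = −0.96, so dQ/dP = 1/(−0.96) = -1.042.
ε = (dQ/dP)(P/Q) = (-1.042)(8.28/57).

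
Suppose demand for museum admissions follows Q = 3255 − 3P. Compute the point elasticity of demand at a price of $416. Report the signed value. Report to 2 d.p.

At P = 416, Q = 2007.
dQ/dP = −3.
ε = (dQ/dP)(P/Q) = (-3)(416/2007).
|ε| < 1, so demand is inelastic at this price.

-0.62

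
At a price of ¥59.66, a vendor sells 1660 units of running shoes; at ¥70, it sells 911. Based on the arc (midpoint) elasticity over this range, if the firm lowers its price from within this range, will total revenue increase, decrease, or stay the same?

increase

Arc ε = (-749/10.34)(64.83/1285.5) ≈ -3.653.
|ε| = 3.65 > 1, so demand is elastic. A price cut therefore raises total revenue.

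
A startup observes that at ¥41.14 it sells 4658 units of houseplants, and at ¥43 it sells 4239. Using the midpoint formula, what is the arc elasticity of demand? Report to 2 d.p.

-2.13

ΔQ = 4239 − 4658 = -419; ΔP = 43 − 41.14 = 1.86.
Midpoints: P̄ = 42.07, Q̄ = 4448.5.
ε = (ΔQ/ΔP)(P̄/Q̄) = (-419/1.86)(42.07/4448.5).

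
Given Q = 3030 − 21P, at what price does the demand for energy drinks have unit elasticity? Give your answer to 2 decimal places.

For linear demand Q = a − bP, ε = −bP/(a − bP). |ε| = 1 when bP = a − bP, i.e. P = a/(2b).
P = 3030/(2·21) = 3030/42 = 72.1429.

72.14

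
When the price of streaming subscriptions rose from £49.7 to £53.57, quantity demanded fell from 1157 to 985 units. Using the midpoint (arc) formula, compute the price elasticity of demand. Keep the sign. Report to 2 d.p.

-2.14

ΔQ = 985 − 1157 = -172; ΔP = 53.57 − 49.7 = 3.87.
Midpoints: P̄ = 51.64, Q̄ = 1071.0.
ε = (ΔQ/ΔP)(P̄/Q̄) = (-172/3.87)(51.64/1071.0).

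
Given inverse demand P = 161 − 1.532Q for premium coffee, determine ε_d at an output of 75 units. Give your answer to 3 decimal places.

-0.401

At Q = 75, P = 161 − 1.532(75) = 46.10.
dP/dQ = −1.532, so dQ/dP = 1/(−1.532) = -0.653.
ε = (dQ/dP)(P/Q) = (-0.653)(46.10/75).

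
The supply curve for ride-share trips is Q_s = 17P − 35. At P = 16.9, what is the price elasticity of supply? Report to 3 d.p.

At P = 16.9, Q_s = 252.30.
dQ_s/dP = 17.
ε_s = (dQ_s/dP)(P/Q_s) = (17)(16.9/252.30).

1.139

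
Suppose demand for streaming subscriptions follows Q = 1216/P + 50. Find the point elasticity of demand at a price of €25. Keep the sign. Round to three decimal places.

-0.493

At P = 25, Q = 98.640.
dQ/dP = −1216/P² = -1.946.
ε = (dQ/dP)(P/Q) = (-1.946)(25/98.640).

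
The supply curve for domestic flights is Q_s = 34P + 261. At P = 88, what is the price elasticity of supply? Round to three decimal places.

0.920

At P = 88, Q_s = 3253.
dQ_s/dP = 34.
ε_s = (dQ_s/dP)(P/Q_s) = (34)(88/3253).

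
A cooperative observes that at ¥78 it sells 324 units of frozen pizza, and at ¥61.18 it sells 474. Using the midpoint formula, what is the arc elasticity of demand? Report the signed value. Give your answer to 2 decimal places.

ΔQ = 474 − 324 = 150; ΔP = 61.18 − 78 = -16.82.
Midpoints: P̄ = 69.59, Q̄ = 399.0.
ε = (ΔQ/ΔP)(P̄/Q̄) = (150/-16.82)(69.59/399.0).

-1.56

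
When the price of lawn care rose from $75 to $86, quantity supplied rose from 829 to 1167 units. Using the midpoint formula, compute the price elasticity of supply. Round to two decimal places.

2.48

ΔQ = 1167 − 829 = 338; ΔP = 86 − 75 = 11.
Midpoints: P̄ = 80.50, Q̄ = 998.0.
ε_s = (ΔQ/ΔP)(P̄/Q̄) = (338/11)(80.50/998.0).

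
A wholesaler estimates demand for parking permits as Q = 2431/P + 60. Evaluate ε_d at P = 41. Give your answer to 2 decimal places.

-0.50

At P = 41, Q = 119.293.
dQ/dP = −2431/P² = -1.446.
ε = (dQ/dP)(P/Q) = (-1.446)(41/119.293).
|ε| < 1, so demand is inelastic at this price.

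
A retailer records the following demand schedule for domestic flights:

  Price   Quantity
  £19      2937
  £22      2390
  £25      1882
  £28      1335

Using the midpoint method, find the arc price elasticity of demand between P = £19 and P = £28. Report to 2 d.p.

At P = 19, Q = 2937; at P = 28, Q = 1335.
ΔQ = -1602, ΔP = 9. Midpoints: P̄ = 23.50, Q̄ = 2136.0.
ε = (ΔQ/ΔP)(P̄/Q̄) = (-1602/9)(23.50/2136.0).

-1.96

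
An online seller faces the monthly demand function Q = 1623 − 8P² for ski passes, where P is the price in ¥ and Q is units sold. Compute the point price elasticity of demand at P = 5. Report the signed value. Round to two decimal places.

-0.28

At P = 5, Q = 1423.
dQ/dP = −16P = -80.
ε = (dQ/dP)(P/Q) = (-80)(5/1423).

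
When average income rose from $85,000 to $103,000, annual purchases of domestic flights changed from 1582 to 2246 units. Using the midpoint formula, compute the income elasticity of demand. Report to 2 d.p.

1.81

ΔQ = 664, ΔI = 18000. Midpoints: Ī = 94,000, Q̄ = 1914.0.
ε_I = (ΔQ/ΔI)(Ī/Q̄) = (664/18000)(94000/1914.0).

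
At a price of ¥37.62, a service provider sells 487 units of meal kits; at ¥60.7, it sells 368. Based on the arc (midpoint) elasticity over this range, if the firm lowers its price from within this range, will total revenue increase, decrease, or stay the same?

decrease

Arc ε = (-119/23.08)(49.16/427.5) ≈ -0.593.
|ε| = 0.59 < 1, so demand is inelastic. A price cut therefore reduces total revenue.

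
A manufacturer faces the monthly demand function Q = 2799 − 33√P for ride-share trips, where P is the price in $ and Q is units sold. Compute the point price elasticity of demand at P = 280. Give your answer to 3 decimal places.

-0.123

At P = 280, Q = 2246.804.
dQ/dP = −33/(2√P) = -0.986.
ε = (dQ/dP)(P/Q) = (-0.986)(280/2246.804).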